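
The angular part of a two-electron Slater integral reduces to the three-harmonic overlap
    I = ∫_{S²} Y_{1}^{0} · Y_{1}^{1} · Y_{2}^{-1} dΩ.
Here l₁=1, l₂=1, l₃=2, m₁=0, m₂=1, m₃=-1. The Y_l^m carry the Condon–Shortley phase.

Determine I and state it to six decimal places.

m-sum 0 ✓  L=4 even ✓  0≤2≤2 ✓
Π(2lᵢ+1) = 3×3×5 = 45
triangle coeff Δ(1,1,2) = 1/30
Σ_t [0,0]: t=0:+1/1 = 1/1
(3j)²=2/15 [(1 1 2; 0 0 0)], sign=+1
Σ_t [0,0]: t=0:+1/2 = 1/2
(3j)²=1/10 [(1 1 2; 0 1 -1)], sign=-1
⇒ 4πI² = 3/5
I = (-1)√(3/5/(4π)) = -0.21850969

-0.218510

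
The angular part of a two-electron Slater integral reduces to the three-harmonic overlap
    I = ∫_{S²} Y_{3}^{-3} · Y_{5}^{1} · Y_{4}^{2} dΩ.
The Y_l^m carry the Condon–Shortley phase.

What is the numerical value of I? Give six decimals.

Rules hold: Σm=0, L=12 even, 2≤4≤8.
N = 7·11·9 = 693
Δ = 4!·2!·6!/13! = 1/180180
Racah Σ t=1..3: t=1:−1/576 t=2:+1/144 t=3:−1/576 = 1/288
⇒ 3j(3 5 4; 0 0 0)² = 20/1001, sgn +1
Racah Σ t=4..4: t=4:+1/2304 = 1/2304
⇒ 3j(3 5 4; -3 1 2)² = 75/4004, sgn +1
4πI² = N·(3j₀)²·(3jₘ)² = 3375/13013
I = +1·√(0.259356/4π) = 0.14366244

0.143662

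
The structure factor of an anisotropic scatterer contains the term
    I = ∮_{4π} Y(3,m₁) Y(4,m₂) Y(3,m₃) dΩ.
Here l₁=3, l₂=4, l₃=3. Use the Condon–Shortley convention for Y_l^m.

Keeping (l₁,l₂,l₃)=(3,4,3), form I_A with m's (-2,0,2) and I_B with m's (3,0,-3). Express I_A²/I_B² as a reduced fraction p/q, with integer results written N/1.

l's match ⇒ only the (l;m) 3-j factors differ between A and B.
A: triangle coeff Δ(3,4,3) = 1/34650; Σ_t [3,4]: t=3:−1/72 t=4:+1/576 = -7/576; (3j)²=7/198 [(3 4 3; -2 0 2)], sign=+1
B: triangle coeff Δ(3,4,3) = 1/34650; Σ_t [0,0]: t=0:+1/1152 = 1/1152; (3j)²=1/154 [(3 4 3; 3 0 -3)], sign=+1
I_A²/I_B² = (7/198)/(1/154) = 49/9

49/9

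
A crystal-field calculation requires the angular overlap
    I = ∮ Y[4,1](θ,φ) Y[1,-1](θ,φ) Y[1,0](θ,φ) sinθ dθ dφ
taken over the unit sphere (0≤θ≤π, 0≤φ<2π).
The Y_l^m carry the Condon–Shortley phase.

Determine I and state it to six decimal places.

|4−1|≤1≤4+1 violated ⇒ I = 0

0.000000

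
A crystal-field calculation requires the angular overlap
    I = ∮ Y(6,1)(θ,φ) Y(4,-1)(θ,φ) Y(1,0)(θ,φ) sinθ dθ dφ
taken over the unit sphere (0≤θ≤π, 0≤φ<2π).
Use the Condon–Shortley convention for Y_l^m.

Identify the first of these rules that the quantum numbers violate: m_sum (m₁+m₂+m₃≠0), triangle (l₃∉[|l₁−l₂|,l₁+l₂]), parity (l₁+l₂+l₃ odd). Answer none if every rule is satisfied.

triangle

m₁+m₂+m₃ = 1 − 1 + 0 = 0  ✓
triangle: |6−4|=2 ≤ l₃=1 ≤ 6+4=10  ✗
parity: l₁+l₂+l₃ = 11 is odd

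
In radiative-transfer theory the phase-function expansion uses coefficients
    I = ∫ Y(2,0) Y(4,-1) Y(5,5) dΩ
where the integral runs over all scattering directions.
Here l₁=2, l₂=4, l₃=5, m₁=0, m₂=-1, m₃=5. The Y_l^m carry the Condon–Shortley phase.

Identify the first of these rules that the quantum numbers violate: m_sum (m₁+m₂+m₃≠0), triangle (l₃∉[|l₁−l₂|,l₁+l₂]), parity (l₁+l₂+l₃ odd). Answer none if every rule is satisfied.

m_sum

Σmᵢ = 4  ✗
l₃∈[|l₁−l₂|,l₁+l₂]=[2,6], have l₃=5
Σlᵢ = 11 ⇒ odd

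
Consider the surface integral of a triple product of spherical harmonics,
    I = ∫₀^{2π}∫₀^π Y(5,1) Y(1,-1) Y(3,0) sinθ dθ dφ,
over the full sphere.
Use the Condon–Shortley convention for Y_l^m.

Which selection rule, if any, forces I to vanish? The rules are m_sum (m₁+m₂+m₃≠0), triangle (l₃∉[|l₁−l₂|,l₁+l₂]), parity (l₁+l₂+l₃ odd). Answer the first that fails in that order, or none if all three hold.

azimuthal sum: 1 − 1 + 0 = 0  ✓
4 ≤ 3 ≤ 6 (triangle on l)  ✗
L = 5 + 1 + 3 = 9 (odd)

triangle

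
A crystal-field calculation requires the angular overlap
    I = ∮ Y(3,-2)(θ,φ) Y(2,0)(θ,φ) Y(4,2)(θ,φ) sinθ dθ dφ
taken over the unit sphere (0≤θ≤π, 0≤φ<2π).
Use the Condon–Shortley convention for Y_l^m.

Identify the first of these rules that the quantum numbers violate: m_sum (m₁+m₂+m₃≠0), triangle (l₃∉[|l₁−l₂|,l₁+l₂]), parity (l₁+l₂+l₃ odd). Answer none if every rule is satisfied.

m₁+m₂+m₃ = -2 + 0 + 2 = 0  ✓
triangle: |3−2|=1 ≤ l₃=4 ≤ 3+2=5  ✓
parity: l₁+l₂+l₃ = 9 is odd  ✗

parity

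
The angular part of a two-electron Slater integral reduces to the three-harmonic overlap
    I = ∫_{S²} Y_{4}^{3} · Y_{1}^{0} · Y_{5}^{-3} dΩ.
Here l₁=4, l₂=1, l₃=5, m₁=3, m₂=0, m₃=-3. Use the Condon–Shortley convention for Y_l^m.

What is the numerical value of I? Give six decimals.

Rules hold: Σm=0, L=10 even, 3≤5≤5.
N = 9·3·11 = 297
Δ = 0!·8!·2!/11! = 1/495
Racah Σ t=0..0: t=0:+1/576 = 1/576
⇒ 3j(4 1 5; 0 0 0)² = 5/99, sgn -1
Racah Σ t=0..0: t=0:+1/5040 = 1/5040
⇒ 3j(4 1 5; 3 0 -3)² = 16/495, sgn +1
4πI² = N·(3j₀)²·(3jₘ)² = 16/33
I = -1·√(0.484848/4π) = -0.19642560

-0.196426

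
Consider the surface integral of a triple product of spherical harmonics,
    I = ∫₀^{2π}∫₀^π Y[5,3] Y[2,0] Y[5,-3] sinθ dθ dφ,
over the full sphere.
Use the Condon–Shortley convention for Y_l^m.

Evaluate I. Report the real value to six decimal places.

Rules hold: Σm=0, L=12 even, 3≤5≤7.
N = 11·5·11 = 605
Δ = 2!·8!·2!/13! = 1/38610
Racah Σ t=0..2: t=0:+1/2880 t=1:−1/576 t=2:+1/2880 = -1/960
⇒ 3j(5 2 5; 0 0 0)² = 10/429, sgn +1
Racah Σ t=0..2: t=0:+1/5760 t=1:−1/5040 t=2:+1/161280 = -1/53760
⇒ 3j(5 2 5; 3 0 -3)² = 1/4290, sgn -1
4πI² = N·(3j₀)²·(3jₘ)² = 5/1521
I = -1·√(0.00328731/4π) = -0.01617393

-0.016174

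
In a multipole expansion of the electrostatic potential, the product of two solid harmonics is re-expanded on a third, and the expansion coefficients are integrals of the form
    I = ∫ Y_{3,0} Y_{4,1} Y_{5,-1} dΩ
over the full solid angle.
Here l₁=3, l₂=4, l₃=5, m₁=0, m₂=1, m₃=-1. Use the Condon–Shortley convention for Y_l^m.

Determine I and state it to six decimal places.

m-sum 0 ✓  L=12 even ✓  1≤5≤7 ✓
Π(2lᵢ+1) = 7×9×11 = 693
triangle coeff Δ(3,4,5) = 1/180180
Σ_t [0,2]: t=0:+1/576 t=1:−1/144 t=2:+1/576 = -1/288
(3j)²=20/1001 [(3 4 5; 0 0 0)], sign=+1
Σ_t [0,2]: t=0:+1/1440 t=1:−1/192 t=2:+1/432 = -19/8640
(3j)²=361/30030 [(3 4 5; 0 1 -1)], sign=-1
⇒ 4πI² = 2166/13013
I = (-1)√(2166/13013/(4π)) = -0.11508947

-0.115089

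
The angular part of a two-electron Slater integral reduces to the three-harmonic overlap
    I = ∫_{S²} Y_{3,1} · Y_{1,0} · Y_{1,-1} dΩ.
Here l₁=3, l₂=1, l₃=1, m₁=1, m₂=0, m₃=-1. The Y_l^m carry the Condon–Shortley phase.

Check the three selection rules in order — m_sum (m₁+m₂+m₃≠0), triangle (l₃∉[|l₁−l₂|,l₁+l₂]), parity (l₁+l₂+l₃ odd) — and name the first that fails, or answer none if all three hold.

triangle

Σmᵢ = 0  ✓
l₃∈[|l₁−l₂|,l₁+l₂]=[2,4], have l₃=1  ✗
Σlᵢ = 5 ⇒ odd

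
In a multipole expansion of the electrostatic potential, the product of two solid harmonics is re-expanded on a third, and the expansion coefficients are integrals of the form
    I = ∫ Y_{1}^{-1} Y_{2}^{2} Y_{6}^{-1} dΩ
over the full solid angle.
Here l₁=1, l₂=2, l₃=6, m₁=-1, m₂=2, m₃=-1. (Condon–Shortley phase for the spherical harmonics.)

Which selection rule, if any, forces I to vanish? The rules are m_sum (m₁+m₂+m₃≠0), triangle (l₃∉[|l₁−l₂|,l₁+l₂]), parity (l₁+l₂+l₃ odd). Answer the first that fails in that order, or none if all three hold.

triangle

m₁+m₂+m₃ = -1 + 2 − 1 = 0  ✓
triangle: |1−2|=1 ≤ l₃=6 ≤ 1+2=3  ✗
parity: l₁+l₂+l₃ = 9 is odd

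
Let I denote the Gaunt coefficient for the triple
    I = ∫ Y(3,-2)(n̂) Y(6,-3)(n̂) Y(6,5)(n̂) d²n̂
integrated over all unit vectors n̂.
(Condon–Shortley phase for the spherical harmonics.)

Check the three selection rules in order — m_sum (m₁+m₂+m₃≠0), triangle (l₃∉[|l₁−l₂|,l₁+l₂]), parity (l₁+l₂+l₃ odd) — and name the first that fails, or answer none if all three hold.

parity

m₁+m₂+m₃ = -2 − 3 + 5 = 0  ✓
triangle: |3−6|=3 ≤ l₃=6 ≤ 3+6=9  ✓
parity: l₁+l₂+l₃ = 15 is odd  ✗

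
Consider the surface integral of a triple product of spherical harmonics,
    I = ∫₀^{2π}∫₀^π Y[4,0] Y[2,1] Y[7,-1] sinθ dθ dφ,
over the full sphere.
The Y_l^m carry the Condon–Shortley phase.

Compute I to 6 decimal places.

0.000000

l₃=7 ∉ [2,6] — triangle fails ⇒ I = 0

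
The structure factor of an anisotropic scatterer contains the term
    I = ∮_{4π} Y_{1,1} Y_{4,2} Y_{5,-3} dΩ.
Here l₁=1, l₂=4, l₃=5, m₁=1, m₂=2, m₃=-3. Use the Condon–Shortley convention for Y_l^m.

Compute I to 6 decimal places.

-0.259847

m-sum 0 ✓  L=10 even ✓  3≤5≤5 ✓
Π(2lᵢ+1) = 3×9×11 = 297
triangle coeff Δ(1,4,5) = 1/495
Σ_t [0,0]: t=0:+1/576 = 1/576
(3j)²=5/99 [(1 4 5; 0 0 0)], sign=-1
Σ_t [0,0]: t=0:+1/2880 = 1/2880
(3j)²=28/495 [(1 4 5; 1 2 -3)], sign=+1
⇒ 4πI² = 28/33
I = (-1)√(28/33/(4π)) = -0.25984664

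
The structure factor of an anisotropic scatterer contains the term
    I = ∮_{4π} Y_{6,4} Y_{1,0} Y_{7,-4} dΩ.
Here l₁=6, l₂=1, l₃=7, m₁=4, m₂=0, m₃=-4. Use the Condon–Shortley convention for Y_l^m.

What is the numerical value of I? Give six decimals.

0.201000

m-sum 0 ✓  L=14 even ✓  5≤7≤7 ✓
Π(2lᵢ+1) = 13×3×15 = 585
triangle coeff Δ(6,1,7) = 1/1365
Σ_t [0,0]: t=0:+1/518400 = 1/518400
(3j)²=7/195 [(6 1 7; 0 0 0)], sign=-1
Σ_t [0,0]: t=0:+1/7257600 = 1/7257600
(3j)²=11/455 [(6 1 7; 4 0 -4)], sign=-1
⇒ 4πI² = 33/65
I = (+1)√(33/65/(4π)) = 0.20099968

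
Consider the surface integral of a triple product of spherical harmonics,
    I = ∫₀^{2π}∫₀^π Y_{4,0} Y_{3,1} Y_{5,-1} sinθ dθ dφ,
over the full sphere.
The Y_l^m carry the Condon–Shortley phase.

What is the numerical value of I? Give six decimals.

-0.086020

Checks pass: Σm=0; 12 even; l₃=5∈[1,7].
(2·4+1)(2·3+1)(2·5+1) = 693
Δ: 2! 6! 4! / 13! → 1/180180
sum: t=0:+1/576 t=1:−1/144 t=2:+1/576 = -1/288
3j²(4 3 5; 0 0 0) = Δ·Π!·Σ² = 20/1001  (sign +1)
sum: t=0:+1/2304 t=1:−1/216 t=2:+1/384 = -11/6912
3j²(4 3 5; 0 1 -1) = Δ·Π!·Σ² = 11/1638  (sign -1)
combine: 4πI² = 693·20/1001·11/1638 = 110/1183
take √, sign -1: I = -0.08601992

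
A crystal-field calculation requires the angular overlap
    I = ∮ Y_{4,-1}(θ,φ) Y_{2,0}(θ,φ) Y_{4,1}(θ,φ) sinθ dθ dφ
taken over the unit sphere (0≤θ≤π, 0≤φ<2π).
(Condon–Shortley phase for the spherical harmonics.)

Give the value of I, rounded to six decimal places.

-0.139264

Rules hold: Σm=0, L=10 even, 2≤4≤6.
N = 9·5·9 = 405
Δ = 2!·6!·2!/11! = 1/13860
Racah Σ t=0..2: t=0:+1/192 t=1:−1/36 t=2:+1/192 = -5/288
⇒ 3j(4 2 4; 0 0 0)² = 20/693, sgn -1
Racah Σ t=0..2: t=0:+1/480 t=1:−1/48 t=2:+1/144 = -17/1440
⇒ 3j(4 2 4; -1 0 1)² = 289/13860, sgn +1
4πI² = N·(3j₀)²·(3jₘ)² = 1445/5929
I = -1·√(0.243717/4π) = -0.13926381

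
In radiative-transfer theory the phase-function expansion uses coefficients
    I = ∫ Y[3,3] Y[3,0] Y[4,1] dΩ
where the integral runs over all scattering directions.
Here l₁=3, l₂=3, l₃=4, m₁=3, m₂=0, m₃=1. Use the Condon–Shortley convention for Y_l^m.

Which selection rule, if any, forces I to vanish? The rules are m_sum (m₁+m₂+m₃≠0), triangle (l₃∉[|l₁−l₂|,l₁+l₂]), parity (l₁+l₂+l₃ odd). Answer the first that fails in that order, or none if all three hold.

Σmᵢ = 4  ✗
l₃∈[|l₁−l₂|,l₁+l₂]=[0,6], have l₃=4
Σlᵢ = 10 ⇒ even

m_sum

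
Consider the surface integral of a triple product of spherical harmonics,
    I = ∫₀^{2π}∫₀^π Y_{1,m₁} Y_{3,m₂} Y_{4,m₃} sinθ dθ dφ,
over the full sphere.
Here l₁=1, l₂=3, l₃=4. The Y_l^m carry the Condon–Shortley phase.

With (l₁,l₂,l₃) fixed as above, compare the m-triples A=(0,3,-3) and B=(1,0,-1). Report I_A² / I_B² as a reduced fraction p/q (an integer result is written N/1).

l's match ⇒ only the (l;m) 3-j factors differ between A and B.
A: triangle coeff Δ(1,3,4) = 1/252; Σ_t [0,0]: t=0:+1/720 = 1/720; (3j)²=1/36 [(1 3 4; 0 3 -3)], sign=-1
B: triangle coeff Δ(1,3,4) = 1/252; Σ_t [0,0]: t=0:+1/72 = 1/72; (3j)²=5/126 [(1 3 4; 1 0 -1)], sign=-1
I_A²/I_B² = (1/36)/(5/126) = 7/10

7/10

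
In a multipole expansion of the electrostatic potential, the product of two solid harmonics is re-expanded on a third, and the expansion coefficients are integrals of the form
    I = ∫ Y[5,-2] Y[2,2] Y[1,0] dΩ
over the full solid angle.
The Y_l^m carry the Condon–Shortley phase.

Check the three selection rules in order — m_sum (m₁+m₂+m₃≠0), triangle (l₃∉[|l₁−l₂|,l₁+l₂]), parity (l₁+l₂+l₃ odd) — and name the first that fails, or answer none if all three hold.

triangle

Σmᵢ = 0  ✓
l₃∈[|l₁−l₂|,l₁+l₂]=[3,7], have l₃=1  ✗
Σlᵢ = 8 ⇒ even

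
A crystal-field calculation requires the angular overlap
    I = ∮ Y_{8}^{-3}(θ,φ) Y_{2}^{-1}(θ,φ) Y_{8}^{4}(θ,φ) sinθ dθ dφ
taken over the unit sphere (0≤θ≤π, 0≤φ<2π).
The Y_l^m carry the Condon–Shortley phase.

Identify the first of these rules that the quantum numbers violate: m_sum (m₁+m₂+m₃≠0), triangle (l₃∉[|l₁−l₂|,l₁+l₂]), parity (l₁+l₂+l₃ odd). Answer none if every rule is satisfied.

none

azimuthal sum: -3 − 1 + 4 = 0  ✓
6 ≤ 8 ≤ 10 (triangle on l)  ✓
L = 8 + 2 + 8 = 18 (even)  ✓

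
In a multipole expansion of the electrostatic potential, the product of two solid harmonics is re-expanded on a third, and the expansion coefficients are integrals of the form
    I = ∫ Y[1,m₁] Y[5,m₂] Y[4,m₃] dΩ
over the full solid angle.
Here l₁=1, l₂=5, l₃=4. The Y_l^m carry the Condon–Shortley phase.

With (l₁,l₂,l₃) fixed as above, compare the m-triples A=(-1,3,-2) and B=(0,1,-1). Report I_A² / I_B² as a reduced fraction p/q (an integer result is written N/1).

Same 1,5,4: normalisation and zero-m 3j drop out of the ratio.
A: Δ: 2! 0! 8! / 11! → 1/495; sum: t=2:+1/2880 = 1/2880; 3j²(1 5 4; -1 3 -2) = Δ·Π!·Σ² = 28/495  (sign +1)
B: Δ: 2! 0! 8! / 11! → 1/495; sum: t=1:−1/720 = -1/720; 3j²(1 5 4; 0 1 -1) = Δ·Π!·Σ² = 8/165  (sign +1)
I_A²/I_B² = (28/495)/(8/165) = 7/6

7/6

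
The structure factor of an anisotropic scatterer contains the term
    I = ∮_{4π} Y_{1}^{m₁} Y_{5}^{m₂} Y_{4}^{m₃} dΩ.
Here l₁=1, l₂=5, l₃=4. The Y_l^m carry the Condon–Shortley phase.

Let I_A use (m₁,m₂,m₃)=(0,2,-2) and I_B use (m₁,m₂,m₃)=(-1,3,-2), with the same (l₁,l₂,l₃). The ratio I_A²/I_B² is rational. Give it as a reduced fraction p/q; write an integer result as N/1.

l's match ⇒ only the (l;m) 3-j factors differ between A and B.
A: triangle coeff Δ(1,5,4) = 1/495; Σ_t [1,1]: t=1:−1/1440 = -1/1440; (3j)²=7/165 [(1 5 4; 0 2 -2)], sign=-1
B: triangle coeff Δ(1,5,4) = 1/495; Σ_t [2,2]: t=2:+1/2880 = 1/2880; (3j)²=28/495 [(1 5 4; -1 3 -2)], sign=+1
I_A²/I_B² = (7/165)/(28/495) = 3/4

3/4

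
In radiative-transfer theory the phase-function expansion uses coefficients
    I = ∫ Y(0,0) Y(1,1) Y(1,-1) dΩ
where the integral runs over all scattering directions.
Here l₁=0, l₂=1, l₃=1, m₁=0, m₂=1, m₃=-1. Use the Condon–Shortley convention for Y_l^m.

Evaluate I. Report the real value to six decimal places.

-0.282095

Checks pass: Σm=0; 2 even; l₃=1∈[1,1].
(2·0+1)(2·1+1)(2·1+1) = 9
Δ: 0! 0! 2! / 3! → 1/3
sum: t=0:+1/1 = 1/1
3j²(0 1 1; 0 0 0) = Δ·Π!·Σ² = 1/3  (sign -1)
sum: t=0:+1/2 = 1/2
3j²(0 1 1; 0 1 -1) = Δ·Π!·Σ² = 1/3  (sign +1)
combine: 4πI² = 9·1/3·1/3 = 1/1
take √, sign -1: I = -0.28209479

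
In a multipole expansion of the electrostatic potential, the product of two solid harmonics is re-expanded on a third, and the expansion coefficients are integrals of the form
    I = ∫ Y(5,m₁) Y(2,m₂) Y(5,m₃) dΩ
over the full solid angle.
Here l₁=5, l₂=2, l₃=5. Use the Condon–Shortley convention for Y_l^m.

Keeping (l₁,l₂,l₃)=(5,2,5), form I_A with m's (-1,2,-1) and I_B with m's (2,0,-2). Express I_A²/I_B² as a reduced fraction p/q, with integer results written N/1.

25/6

l's match ⇒ only the (l;m) 3-j factors differ between A and B.
A: triangle coeff Δ(5,2,5) = 1/38610; Σ_t [2,2]: t=2:+1/2304 = 1/2304; (3j)²=5/143 [(5 2 5; -1 2 -1)], sign=+1
B: triangle coeff Δ(5,2,5) = 1/38610; Σ_t [0,2]: t=0:+1/2880 t=1:−1/1440 t=2:+1/20160 = -1/3360; (3j)²=6/715 [(5 2 5; 2 0 -2)], sign=+1
I_A²/I_B² = (5/143)/(6/715) = 25/6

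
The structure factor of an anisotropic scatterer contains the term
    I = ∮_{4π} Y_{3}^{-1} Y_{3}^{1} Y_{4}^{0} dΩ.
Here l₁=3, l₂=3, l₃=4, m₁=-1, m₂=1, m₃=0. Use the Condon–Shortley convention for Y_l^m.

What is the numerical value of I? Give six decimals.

-0.025645

Rules hold: Σm=0, L=10 even, 0≤4≤6.
N = 7·7·9 = 441
Δ = 2!·4!·4!/11! = 1/34650
Racah Σ t=0..2: t=0:+1/72 t=1:−1/16 t=2:+1/72 = -5/144
⇒ 3j(3 3 4; 0 0 0)² = 2/77, sgn -1
Racah Σ t=0..2: t=0:+1/1152 t=1:−1/36 t=2:+1/32 = 5/1152
⇒ 3j(3 3 4; -1 1 0)² = 1/1386, sgn +1
4πI² = N·(3j₀)²·(3jₘ)² = 1/121
I = -1·√(0.00826446/4π) = -0.02564498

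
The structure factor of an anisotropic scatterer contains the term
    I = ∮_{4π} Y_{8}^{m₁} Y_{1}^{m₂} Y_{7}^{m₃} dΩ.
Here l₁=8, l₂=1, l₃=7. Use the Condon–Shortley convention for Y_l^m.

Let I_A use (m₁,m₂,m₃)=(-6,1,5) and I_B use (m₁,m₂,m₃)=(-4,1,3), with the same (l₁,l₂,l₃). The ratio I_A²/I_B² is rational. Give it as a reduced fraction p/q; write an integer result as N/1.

91/66

Same 8,1,7: normalisation and zero-m 3j drop out of the ratio.
A: Δ: 2! 14! 0! / 17! → 1/2040; sum: t=2:+1/1916006400 = 1/1916006400; 3j²(8 1 7; -6 1 5) = Δ·Π!·Σ² = 91/2040  (sign +1)
B: Δ: 2! 14! 0! / 17! → 1/2040; sum: t=2:+1/174182400 = 1/174182400; 3j²(8 1 7; -4 1 3) = Δ·Π!·Σ² = 11/340  (sign +1)
I_A²/I_B² = (91/2040)/(11/340) = 91/66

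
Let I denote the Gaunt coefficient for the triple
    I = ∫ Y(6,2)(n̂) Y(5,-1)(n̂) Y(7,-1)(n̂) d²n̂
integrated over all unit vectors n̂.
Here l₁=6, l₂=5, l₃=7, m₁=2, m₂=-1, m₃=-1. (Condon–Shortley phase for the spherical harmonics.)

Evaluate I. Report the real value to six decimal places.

0.103809

Rules hold: Σm=0, L=18 even, 1≤7≤11.
N = 13·11·15 = 2145
Δ = 4!·8!·6!/19! = 1/174594420
Racah Σ t=0..4: t=0:+1/4147200 t=1:−1/207360 t=2:+1/82944 t=3:−1/207360 t=4:+1/4147200 = 1/345600
⇒ 3j(6 5 7; 0 0 0)² = 420/46189, sgn -1
Racah Σ t=0..4: t=0:+1/663552 t=1:−1/155520 t=2:+1/276480 t=3:−1/3628800 t=4:+1/696729600 = -367/232243200
⇒ 3j(6 5 7; 2 -1 -1)² = 134689/19399380, sgn -1
4πI² = N·(3j₀)²·(3jₘ)² = 2020335/14919047
I = +1·√(0.13542/4π) = 0.10380929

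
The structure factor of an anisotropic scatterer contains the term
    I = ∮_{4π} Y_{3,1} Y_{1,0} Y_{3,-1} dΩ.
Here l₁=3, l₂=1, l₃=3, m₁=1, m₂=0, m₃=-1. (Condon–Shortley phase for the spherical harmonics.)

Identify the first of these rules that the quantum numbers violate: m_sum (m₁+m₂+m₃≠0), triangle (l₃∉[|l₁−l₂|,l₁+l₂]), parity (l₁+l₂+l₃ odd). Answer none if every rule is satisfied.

Σmᵢ = 0  ✓
l₃∈[|l₁−l₂|,l₁+l₂]=[2,4], have l₃=3  ✓
Σlᵢ = 7 ⇒ odd  ✗

parity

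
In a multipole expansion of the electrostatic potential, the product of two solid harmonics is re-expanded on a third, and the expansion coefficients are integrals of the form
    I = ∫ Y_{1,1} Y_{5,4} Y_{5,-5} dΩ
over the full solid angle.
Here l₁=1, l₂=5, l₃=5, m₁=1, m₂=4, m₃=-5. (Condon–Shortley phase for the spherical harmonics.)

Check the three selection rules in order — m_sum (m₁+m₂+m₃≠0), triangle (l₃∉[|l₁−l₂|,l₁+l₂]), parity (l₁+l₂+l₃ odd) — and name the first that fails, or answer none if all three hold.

azimuthal sum: 1 + 4 − 5 = 0  ✓
4 ≤ 5 ≤ 6 (triangle on l)  ✓
L = 1 + 5 + 5 = 11 (odd)  ✗

parity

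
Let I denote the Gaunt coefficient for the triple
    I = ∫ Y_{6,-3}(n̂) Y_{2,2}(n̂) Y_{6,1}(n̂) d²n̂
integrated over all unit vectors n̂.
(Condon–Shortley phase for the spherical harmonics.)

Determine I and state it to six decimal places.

0.177674

Rules hold: Σm=0, L=14 even, 4≤6≤8.
N = 13·5·13 = 845
Δ = 2!·10!·2!/15! = 1/90090
Racah Σ t=0..2: t=0:+1/69120 t=1:−1/14400 t=2:+1/69120 = -7/172800
⇒ 3j(6 2 6; 0 0 0)² = 14/715, sgn -1
Racah Σ t=2..2: t=2:+1/120960 = 1/120960
⇒ 3j(6 2 6; -3 2 1)² = 24/1001, sgn -1
4πI² = N·(3j₀)²·(3jₘ)² = 48/121
I = +1·√(0.396694/4π) = 0.17767364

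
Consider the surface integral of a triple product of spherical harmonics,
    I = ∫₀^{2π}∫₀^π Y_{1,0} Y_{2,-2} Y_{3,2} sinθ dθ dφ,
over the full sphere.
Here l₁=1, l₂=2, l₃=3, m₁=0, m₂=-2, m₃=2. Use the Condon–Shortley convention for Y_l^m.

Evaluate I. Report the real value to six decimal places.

Rules hold: Σm=0, L=6 even, 1≤3≤3.
N = 3·5·7 = 105
Δ = 0!·2!·4!/7! = 1/105
Racah Σ t=0..0: t=0:+1/4 = 1/4
⇒ 3j(1 2 3; 0 0 0)² = 3/35, sgn -1
Racah Σ t=0..0: t=0:+1/24 = 1/24
⇒ 3j(1 2 3; 0 -2 2)² = 1/21, sgn -1
4πI² = N·(3j₀)²·(3jₘ)² = 3/7
I = +1·√(0.428571/4π) = 0.18467439

0.184674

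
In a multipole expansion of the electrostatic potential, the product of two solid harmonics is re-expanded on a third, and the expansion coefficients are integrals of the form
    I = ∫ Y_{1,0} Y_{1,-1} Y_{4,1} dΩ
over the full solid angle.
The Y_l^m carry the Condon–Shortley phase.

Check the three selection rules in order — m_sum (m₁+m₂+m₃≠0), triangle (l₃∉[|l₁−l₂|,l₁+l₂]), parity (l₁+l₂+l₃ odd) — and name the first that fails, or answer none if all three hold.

triangle

m₁+m₂+m₃ = 0 − 1 + 1 = 0  ✓
triangle: |1−1|=0 ≤ l₃=4 ≤ 1+1=2  ✗
parity: l₁+l₂+l₃ = 6 is even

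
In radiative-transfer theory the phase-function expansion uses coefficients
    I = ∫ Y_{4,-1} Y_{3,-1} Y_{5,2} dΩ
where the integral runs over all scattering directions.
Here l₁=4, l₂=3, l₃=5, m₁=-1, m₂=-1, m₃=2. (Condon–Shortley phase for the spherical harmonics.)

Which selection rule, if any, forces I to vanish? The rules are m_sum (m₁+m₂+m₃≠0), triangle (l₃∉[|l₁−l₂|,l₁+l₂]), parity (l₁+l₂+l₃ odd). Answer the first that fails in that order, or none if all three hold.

none

azimuthal sum: -1 − 1 + 2 = 0  ✓
1 ≤ 5 ≤ 7 (triangle on l)  ✓
L = 4 + 3 + 5 = 12 (even)  ✓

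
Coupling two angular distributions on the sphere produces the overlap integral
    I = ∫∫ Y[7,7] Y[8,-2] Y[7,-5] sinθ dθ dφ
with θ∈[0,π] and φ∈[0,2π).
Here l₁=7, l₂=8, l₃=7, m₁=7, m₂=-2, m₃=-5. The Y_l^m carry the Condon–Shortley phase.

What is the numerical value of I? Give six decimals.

-0.101951

Rules hold: Σm=0, L=22 even, 1≤7≤15.
N = 15·17·15 = 3825
Δ = 8!·6!·8!/23! = 1/22086194130
Racah Σ t=1..7: t=1:−1/18289152000 t=2:+1/248832000 t=3:−1/24883200 t=4:+1/11943936 t=5:−1/24883200 t=6:+1/248832000 t=7:−1/18289152000 = 11/975421440
⇒ 3j(7 8 7; 0 0 0)² = 1750/289731, sgn -1
Racah Σ t=0..0: t=0:+1/41803776000 = 1/41803776000
⇒ 3j(7 8 7; 7 -2 -5)² = 42/7429, sgn +1
4πI² = N·(3j₀)²·(3jₘ)² = 5512500/42204149
I = -1·√(0.130615/4π) = -0.10195107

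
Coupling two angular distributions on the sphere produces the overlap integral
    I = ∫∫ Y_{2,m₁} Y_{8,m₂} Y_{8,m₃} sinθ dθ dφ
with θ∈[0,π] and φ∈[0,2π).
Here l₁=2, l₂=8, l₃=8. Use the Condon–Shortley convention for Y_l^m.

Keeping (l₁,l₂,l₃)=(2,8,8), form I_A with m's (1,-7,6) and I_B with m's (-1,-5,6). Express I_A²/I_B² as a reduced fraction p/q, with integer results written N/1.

845/847

Same 2,8,8: normalisation and zero-m 3j drop out of the ratio.
A: Δ: 2! 2! 14! / 19! → 1/348840; sum: t=0:+1/12454041600 t=1:−1/174356582400 = 1/13412044800; 3j²(2 8 8; 1 -7 6) = Δ·Π!·Σ² = 169/7752  (sign +1)
B: Δ: 2! 2! 14! / 19! → 1/348840; sum: t=1:−1/1916006400 t=2:+1/12454041600 = -1/2264371200; 3j²(2 8 8; -1 -5 6) = Δ·Π!·Σ² = 847/38760  (sign -1)
I_A²/I_B² = (169/7752)/(847/38760) = 845/847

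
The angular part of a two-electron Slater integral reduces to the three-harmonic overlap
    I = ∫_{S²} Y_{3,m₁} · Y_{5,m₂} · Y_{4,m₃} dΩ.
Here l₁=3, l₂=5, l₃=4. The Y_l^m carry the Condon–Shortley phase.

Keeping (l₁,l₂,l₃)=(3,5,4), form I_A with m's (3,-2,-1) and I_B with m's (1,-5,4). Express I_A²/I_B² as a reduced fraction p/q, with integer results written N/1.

Same 3,5,4: normalisation and zero-m 3j drop out of the ratio.
A: Δ: 4! 2! 6! / 13! → 1/180180; sum: t=0:+1/1728 = 1/1728; 3j²(3 5 4; 3 -2 -1) = Δ·Π!·Σ² = 25/858  (sign -1)
B: Δ: 4! 2! 6! / 13! → 1/180180; sum: t=0:+1/34560 = 1/34560; 3j²(3 5 4; 1 -5 4) = Δ·Π!·Σ² = 14/429  (sign +1)
I_A²/I_B² = (25/858)/(14/429) = 25/28

25/28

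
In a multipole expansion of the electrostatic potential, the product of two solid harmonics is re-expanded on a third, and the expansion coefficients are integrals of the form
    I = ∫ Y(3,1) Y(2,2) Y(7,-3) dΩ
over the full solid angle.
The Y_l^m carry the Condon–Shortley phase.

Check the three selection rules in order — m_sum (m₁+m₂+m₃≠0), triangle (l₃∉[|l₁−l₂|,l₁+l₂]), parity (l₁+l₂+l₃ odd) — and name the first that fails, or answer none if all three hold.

azimuthal sum: 1 + 2 − 3 = 0  ✓
1 ≤ 7 ≤ 5 (triangle on l)  ✗
L = 3 + 2 + 7 = 12 (even)

triangle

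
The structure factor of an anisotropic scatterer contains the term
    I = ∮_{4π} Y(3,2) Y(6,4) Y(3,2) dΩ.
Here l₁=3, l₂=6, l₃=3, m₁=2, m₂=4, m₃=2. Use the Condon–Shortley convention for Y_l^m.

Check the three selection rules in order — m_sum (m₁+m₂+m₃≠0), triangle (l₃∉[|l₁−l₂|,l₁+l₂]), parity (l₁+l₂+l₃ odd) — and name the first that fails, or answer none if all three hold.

m_sum

azimuthal sum: 2 + 4 + 2 = 8  ✗
3 ≤ 3 ≤ 9 (triangle on l)
L = 3 + 6 + 3 = 12 (even)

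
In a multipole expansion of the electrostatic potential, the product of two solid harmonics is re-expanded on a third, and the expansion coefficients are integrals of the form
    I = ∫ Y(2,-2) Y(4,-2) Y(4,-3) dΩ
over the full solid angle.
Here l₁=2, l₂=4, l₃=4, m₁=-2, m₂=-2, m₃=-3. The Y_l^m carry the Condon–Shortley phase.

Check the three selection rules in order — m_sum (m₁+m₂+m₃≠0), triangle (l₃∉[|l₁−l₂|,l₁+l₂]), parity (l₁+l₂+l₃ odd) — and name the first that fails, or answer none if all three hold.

m₁+m₂+m₃ = -2 − 2 − 3 = -7  ✗
triangle: |2−4|=2 ≤ l₃=4 ≤ 2+4=6
parity: l₁+l₂+l₃ = 10 is even

m_sum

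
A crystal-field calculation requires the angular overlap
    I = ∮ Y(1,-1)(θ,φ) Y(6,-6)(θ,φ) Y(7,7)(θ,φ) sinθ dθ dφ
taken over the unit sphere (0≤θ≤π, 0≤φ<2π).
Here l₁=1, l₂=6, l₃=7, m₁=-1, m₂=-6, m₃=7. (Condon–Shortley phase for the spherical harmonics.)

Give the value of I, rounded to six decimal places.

Checks pass: Σm=0; 14 even; l₃=7∈[5,7].
(2·1+1)(2·6+1)(2·7+1) = 585
Δ: 0! 2! 12! / 15! → 1/1365
sum: t=0:+1/518400 = 1/518400
3j²(1 6 7; 0 0 0) = Δ·Π!·Σ² = 7/195  (sign -1)
sum: t=0:+1/958003200 = 1/958003200
3j²(1 6 7; -1 -6 7) = Δ·Π!·Σ² = 1/15  (sign +1)
combine: 4πI² = 585·7/195·1/15 = 7/5
take √, sign -1: I = -0.33377906

-0.333779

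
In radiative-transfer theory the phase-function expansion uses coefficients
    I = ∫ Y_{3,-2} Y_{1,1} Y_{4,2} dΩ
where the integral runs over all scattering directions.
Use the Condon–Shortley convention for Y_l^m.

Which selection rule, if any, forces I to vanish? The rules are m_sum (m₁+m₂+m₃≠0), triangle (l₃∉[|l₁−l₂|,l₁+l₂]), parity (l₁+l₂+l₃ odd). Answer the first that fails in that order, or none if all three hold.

Σmᵢ = 1  ✗
l₃∈[|l₁−l₂|,l₁+l₂]=[2,4], have l₃=4
Σlᵢ = 8 ⇒ even

m_sum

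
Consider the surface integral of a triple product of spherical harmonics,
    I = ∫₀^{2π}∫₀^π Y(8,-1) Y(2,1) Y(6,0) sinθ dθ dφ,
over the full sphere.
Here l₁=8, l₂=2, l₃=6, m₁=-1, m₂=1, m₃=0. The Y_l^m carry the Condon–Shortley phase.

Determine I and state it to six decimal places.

-0.205780

Rules hold: Σm=0, L=16 even, 6≤6≤10.
N = 17·5·13 = 1105
Δ = 4!·12!·0!/17! = 1/30940
Racah Σ t=2..2: t=2:+1/2073600 = 1/2073600
⇒ 3j(8 2 6; 0 0 0)² = 28/1105, sgn +1
Racah Σ t=3..3: t=3:−1/3110400 = -1/3110400
⇒ 3j(8 2 6; -1 1 0)² = 21/1105, sgn -1
4πI² = N·(3j₀)²·(3jₘ)² = 588/1105
I = -1·√(0.532127/4π) = -0.20577973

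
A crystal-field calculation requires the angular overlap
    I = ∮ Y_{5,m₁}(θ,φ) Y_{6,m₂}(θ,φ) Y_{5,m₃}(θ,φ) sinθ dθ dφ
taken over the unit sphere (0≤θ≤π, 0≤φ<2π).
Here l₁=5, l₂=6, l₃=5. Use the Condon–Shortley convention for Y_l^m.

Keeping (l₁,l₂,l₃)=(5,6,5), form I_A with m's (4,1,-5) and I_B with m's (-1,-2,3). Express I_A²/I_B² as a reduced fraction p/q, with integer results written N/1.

189/242

Shared (l₁,l₂,l₃)=(5,6,5): N and (l;000)² cancel in I_A²/I_B².
A: Δ = 6!·4!·6!/17! = 1/28588560; Racah Σ t=1..1: t=1:−1/2073600 = -1/2073600; ⇒ 3j(5 6 5; 4 1 -5)² = 63/9724, sgn -1
B: Δ = 6!·4!·6!/17! = 1/28588560; Racah Σ t=2..4: t=2:+1/55296 t=3:−1/25920 t=4:+1/138240 = -11/829440; ⇒ 3j(5 6 5; -1 -2 3)² = 11/1326, sgn -1
I_A²/I_B² = (63/9724)/(11/1326) = 189/242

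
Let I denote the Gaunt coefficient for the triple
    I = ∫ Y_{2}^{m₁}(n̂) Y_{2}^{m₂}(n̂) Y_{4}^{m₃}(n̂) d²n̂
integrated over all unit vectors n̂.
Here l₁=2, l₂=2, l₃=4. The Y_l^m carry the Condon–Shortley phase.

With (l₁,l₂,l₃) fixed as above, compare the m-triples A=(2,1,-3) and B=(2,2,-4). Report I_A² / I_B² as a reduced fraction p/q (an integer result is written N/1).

Same 2,2,4: normalisation and zero-m 3j drop out of the ratio.
A: Δ: 0! 4! 4! / 9! → 1/630; sum: t=0:+1/144 = 1/144; 3j²(2 2 4; 2 1 -3) = Δ·Π!·Σ² = 1/18  (sign -1)
B: Δ: 0! 4! 4! / 9! → 1/630; sum: t=0:+1/576 = 1/576; 3j²(2 2 4; 2 2 -4) = Δ·Π!·Σ² = 1/9  (sign +1)
I_A²/I_B² = (1/18)/(1/9) = 1/2

1/2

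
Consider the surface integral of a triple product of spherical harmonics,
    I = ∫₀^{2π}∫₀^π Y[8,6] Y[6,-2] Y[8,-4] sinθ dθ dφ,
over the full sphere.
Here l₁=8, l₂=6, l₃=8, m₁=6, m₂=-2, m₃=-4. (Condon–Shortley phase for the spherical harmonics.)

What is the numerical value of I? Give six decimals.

0.081653

Rules hold: Σm=0, L=22 even, 2≤8≤14.
N = 17·13·17 = 3757
Δ = 6!·10!·6!/23! = 1/13742520792
Racah Σ t=0..6: t=0:+1/41803776000 t=1:−1/435456000 t=2:+1/39813120 t=3:−1/18662400 t=4:+1/39813120 t=5:−1/435456000 t=6:+1/41803776000 = -11/1393459200
⇒ 3j(8 6 8; 0 0 0)² = 600/96577, sgn -1
Racah Σ t=0..2: t=0:+1/2786918400 t=1:−1/1567641600 t=2:+1/8360755200 = -1/6270566400
⇒ 3j(8 6 8; 6 -2 -4)² = 80/22287, sgn -1
4πI² = N·(3j₀)²·(3jₘ)² = 16000/190969
I = +1·√(0.0837832/4π) = 0.08165328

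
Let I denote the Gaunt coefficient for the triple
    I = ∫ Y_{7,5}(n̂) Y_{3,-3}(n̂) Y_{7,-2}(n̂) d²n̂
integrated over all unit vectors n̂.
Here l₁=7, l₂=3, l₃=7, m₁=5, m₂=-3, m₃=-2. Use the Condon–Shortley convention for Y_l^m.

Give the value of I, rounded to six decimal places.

0.000000

Σlᵢ=17 odd — θ-integrand is odd under cosθ→−cosθ; I=0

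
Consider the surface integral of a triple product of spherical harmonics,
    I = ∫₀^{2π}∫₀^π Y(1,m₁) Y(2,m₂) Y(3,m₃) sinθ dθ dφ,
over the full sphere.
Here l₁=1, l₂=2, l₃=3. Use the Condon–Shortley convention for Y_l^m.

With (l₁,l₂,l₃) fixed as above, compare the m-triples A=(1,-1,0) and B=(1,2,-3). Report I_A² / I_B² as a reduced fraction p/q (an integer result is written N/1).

Same 1,2,3: normalisation and zero-m 3j drop out of the ratio.
A: Δ: 0! 2! 4! / 7! → 1/105; sum: t=0:+1/12 = 1/12; 3j²(1 2 3; 1 -1 0) = Δ·Π!·Σ² = 1/35  (sign -1)
B: Δ: 0! 2! 4! / 7! → 1/105; sum: t=0:+1/48 = 1/48; 3j²(1 2 3; 1 2 -3) = Δ·Π!·Σ² = 1/7  (sign +1)
I_A²/I_B² = (1/35)/(1/7) = 1/5

1/5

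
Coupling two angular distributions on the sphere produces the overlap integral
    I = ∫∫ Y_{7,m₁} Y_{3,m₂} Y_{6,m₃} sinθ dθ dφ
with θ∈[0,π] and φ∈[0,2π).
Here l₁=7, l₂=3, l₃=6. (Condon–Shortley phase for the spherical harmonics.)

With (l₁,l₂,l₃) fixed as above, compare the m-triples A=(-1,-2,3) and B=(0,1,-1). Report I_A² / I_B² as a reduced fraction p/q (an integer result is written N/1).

38025/56

l's match ⇒ only the (l;m) 3-j factors differ between A and B.
A: triangle coeff Δ(7,3,6) = 1/2042040; Σ_t [0,1]: t=0:+1/1935360 t=1:−1/362880 = -13/5806080; (3j)²=195/10472 [(7 3 6; -1 -2 3)], sign=+1
B: triangle coeff Δ(7,3,6) = 1/2042040; Σ_t [2,4]: t=2:+1/115200 t=3:−1/103680 t=4:+1/1451520 = -1/3628800; (3j)²=1/36465 [(7 3 6; 0 1 -1)], sign=+1
I_A²/I_B² = (195/10472)/(1/36465) = 38025/56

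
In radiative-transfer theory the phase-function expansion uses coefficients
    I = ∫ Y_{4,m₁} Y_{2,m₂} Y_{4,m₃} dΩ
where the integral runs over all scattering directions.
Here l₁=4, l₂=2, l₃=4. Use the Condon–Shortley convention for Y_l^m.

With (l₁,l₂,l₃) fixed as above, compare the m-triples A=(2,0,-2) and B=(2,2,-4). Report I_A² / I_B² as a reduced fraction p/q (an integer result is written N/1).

8/21

Same 4,2,4: normalisation and zero-m 3j drop out of the ratio.
A: Δ: 2! 6! 2! / 11! → 1/13860; sum: t=0:+1/192 t=1:−1/120 t=2:+1/2880 = -1/360; 3j²(4 2 4; 2 0 -2) = Δ·Π!·Σ² = 16/3465  (sign -1)
B: Δ: 2! 6! 2! / 11! → 1/13860; sum: t=2:+1/2880 = 1/2880; 3j²(4 2 4; 2 2 -4) = Δ·Π!·Σ² = 2/165  (sign +1)
I_A²/I_B² = (16/3465)/(2/165) = 8/21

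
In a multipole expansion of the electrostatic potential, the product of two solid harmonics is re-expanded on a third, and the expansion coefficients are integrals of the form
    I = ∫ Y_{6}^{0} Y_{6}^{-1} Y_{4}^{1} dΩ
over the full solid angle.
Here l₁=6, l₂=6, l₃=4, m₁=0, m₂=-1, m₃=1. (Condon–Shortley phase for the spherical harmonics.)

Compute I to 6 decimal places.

-0.043721

Checks pass: Σm=0; 16 even; l₃=4∈[0,12].
(2·6+1)(2·6+1)(2·4+1) = 1521
Δ: 8! 4! 4! / 17! → 1/15315300
sum: t=2:+1/829440 t=3:−1/25920 t=4:+1/9216 t=5:−1/25920 t=6:+1/829440 = 7/207360
3j²(6 6 4; 0 0 0) = Δ·Π!·Σ² = 28/2431  (sign +1)
sum: t=2:+1/207360 t=3:−1/17280 t=4:+1/13824 t=5:−1/103680 = 1/103680
3j²(6 6 4; 0 -1 1) = Δ·Π!·Σ² = 10/7293  (sign -1)
combine: 4πI² = 1521·28/2431·10/7293 = 840/34969
take √, sign -1: I = -0.04372130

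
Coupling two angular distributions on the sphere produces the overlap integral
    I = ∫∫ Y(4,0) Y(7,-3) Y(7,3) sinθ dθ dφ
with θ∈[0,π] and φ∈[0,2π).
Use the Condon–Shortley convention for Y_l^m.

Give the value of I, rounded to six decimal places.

Rules hold: Σm=0, L=18 even, 3≤7≤11.
N = 9·15·15 = 2025
Δ = 4!·4!·10!/19! = 1/58198140
Racah Σ t=0..4: t=0:+1/17418240 t=1:−1/622080 t=2:+1/230400 t=3:−1/622080 t=4:+1/17418240 = 1/806400
⇒ 3j(4 7 7; 0 0 0)² = 2268/230945, sgn -1
Racah Σ t=0..4: t=0:+1/9953280 t=1:−1/1088640 t=2:+1/1290240 t=3:−1/13063680 t=4:+1/2090188800 = -83/696729600
⇒ 3j(4 7 7; 0 -3 3)² = 6889/6466460, sgn -1
4πI² = N·(3j₀)²·(3jₘ)² = 45198729/2133423721
I = +1·√(0.021186/4π) = 0.04106006

0.041060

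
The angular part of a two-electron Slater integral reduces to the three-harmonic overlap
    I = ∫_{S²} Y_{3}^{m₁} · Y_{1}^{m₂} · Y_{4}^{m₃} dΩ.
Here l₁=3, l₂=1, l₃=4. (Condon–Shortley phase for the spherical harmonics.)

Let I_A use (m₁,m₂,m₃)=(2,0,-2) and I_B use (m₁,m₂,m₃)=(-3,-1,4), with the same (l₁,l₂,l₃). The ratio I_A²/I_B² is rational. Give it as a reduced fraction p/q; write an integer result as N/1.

3/7

l's match ⇒ only the (l;m) 3-j factors differ between A and B.
A: triangle coeff Δ(3,1,4) = 1/252; Σ_t [0,0]: t=0:+1/120 = 1/120; (3j)²=1/21 [(3 1 4; 2 0 -2)], sign=+1
B: triangle coeff Δ(3,1,4) = 1/252; Σ_t [0,0]: t=0:+1/1440 = 1/1440; (3j)²=1/9 [(3 1 4; -3 -1 4)], sign=+1
I_A²/I_B² = (1/21)/(1/9) = 3/7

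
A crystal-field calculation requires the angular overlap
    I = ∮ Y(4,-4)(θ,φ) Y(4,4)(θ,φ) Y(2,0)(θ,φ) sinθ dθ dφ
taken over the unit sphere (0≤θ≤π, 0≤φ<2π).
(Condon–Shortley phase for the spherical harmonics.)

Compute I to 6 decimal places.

Rules hold: Σm=0, L=10 even, 0≤2≤8.
N = 9·9·5 = 405
Δ = 6!·2!·2!/11! = 1/13860
Racah Σ t=2..4: t=2:+1/192 t=3:−1/36 t=4:+1/192 = -5/288
⇒ 3j(4 4 2; 0 0 0)² = 20/693, sgn -1
Racah Σ t=6..6: t=6:+1/2880 = 1/2880
⇒ 3j(4 4 2; -4 4 0)² = 28/495, sgn +1
4πI² = N·(3j₀)²·(3jₘ)² = 80/121
I = -1·√(0.661157/4π) = -0.22937568

-0.229376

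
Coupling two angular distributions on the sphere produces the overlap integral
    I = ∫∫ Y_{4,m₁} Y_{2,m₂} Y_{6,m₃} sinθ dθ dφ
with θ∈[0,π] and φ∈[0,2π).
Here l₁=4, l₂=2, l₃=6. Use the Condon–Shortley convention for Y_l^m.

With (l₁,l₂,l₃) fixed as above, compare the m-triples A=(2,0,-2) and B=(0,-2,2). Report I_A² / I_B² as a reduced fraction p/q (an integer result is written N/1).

Shared (l₁,l₂,l₃)=(4,2,6): N and (l;000)² cancel in I_A²/I_B².
A: Δ = 0!·8!·4!/13! = 1/6435; Racah Σ t=0..0: t=0:+1/5760 = 1/5760; ⇒ 3j(4 2 6; 2 0 -2)² = 56/2145, sgn +1
B: Δ = 0!·8!·4!/13! = 1/6435; Racah Σ t=0..0: t=0:+1/13824 = 1/13824; ⇒ 3j(4 2 6; 0 -2 2)² = 14/1287, sgn +1
I_A²/I_B² = (56/2145)/(14/1287) = 12/5

12/5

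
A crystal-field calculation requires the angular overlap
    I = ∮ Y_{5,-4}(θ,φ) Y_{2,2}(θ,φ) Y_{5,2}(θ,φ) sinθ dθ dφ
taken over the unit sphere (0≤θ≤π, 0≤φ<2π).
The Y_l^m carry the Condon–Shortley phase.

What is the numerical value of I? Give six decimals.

-0.137240

m-sum 0 ✓  L=12 even ✓  3≤5≤7 ✓
Π(2lᵢ+1) = 11×5×11 = 605
triangle coeff Δ(5,2,5) = 1/38610
Σ_t [0,2]: t=0:+1/2880 t=1:−1/576 t=2:+1/2880 = -1/960
(3j)²=10/429 [(5 2 5; 0 0 0)], sign=+1
Σ_t [2,2]: t=2:+1/20160 = 1/20160
(3j)²=12/715 [(5 2 5; -4 2 2)], sign=-1
⇒ 4πI² = 40/169
I = (-1)√(40/169/(4π)) = -0.13724032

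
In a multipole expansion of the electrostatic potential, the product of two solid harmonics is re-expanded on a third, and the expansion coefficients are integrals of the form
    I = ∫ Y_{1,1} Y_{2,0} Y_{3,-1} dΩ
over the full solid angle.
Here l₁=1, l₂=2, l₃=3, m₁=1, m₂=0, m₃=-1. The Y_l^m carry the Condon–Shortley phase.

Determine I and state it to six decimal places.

Checks pass: Σm=0; 6 even; l₃=3∈[1,3].
(2·1+1)(2·2+1)(2·3+1) = 105
Δ: 0! 2! 4! / 7! → 1/105
sum: t=0:+1/4 = 1/4
3j²(1 2 3; 0 0 0) = Δ·Π!·Σ² = 3/35  (sign -1)
sum: t=0:+1/8 = 1/8
3j²(1 2 3; 1 0 -1) = Δ·Π!·Σ² = 2/35  (sign +1)
combine: 4πI² = 105·3/35·2/35 = 18/35
take √, sign -1: I = -0.20230066

-0.202301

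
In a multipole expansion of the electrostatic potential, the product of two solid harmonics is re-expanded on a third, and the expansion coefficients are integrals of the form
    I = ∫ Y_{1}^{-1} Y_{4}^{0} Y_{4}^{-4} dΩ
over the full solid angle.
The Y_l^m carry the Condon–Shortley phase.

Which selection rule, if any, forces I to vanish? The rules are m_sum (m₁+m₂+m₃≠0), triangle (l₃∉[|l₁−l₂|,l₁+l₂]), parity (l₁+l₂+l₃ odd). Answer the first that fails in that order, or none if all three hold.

Σmᵢ = -5  ✗
l₃∈[|l₁−l₂|,l₁+l₂]=[3,5], have l₃=4
Σlᵢ = 9 ⇒ odd

m_sum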